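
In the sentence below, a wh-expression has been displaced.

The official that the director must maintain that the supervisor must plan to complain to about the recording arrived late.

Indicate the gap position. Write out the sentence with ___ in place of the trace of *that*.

'that' is the object of the preposition 'to'. The gap is right after 'to'.

The official that the director must maintain that the supervisor must plan to complain to ___ about the recording arrived late.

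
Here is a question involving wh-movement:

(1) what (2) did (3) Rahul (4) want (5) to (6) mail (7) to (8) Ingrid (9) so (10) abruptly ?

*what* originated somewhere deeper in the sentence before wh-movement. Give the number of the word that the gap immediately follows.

6

Pre-movement form: Rahul did want to mail what to Ingrid so abruptly.
'what' is the direct object of 'mail'. Wh-movement fronts it, leaving a gap right after 'mail':
What did Rahul want to mail ___ to Ingrid so abruptly?
'mail' is word 6.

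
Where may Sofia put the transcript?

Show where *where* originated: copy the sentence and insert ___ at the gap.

Where may Sofia put the transcript ___?

In situ: Sofia may put the transcript where.
The filler 'where' is interpreted as the locative complement of 'put'. The gap is right after 'transcript'.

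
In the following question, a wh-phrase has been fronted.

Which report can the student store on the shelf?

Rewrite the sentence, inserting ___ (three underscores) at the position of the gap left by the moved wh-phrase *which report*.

Which report can the student store ___ on the shelf?

Before movement: The student can store which report on the shelf.
'which report' functions as the direct object of 'store'. The gap is right after 'store'.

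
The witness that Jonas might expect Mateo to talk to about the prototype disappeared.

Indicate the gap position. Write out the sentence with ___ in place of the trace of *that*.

The witness that Jonas might expect Mateo to talk to ___ about the prototype disappeared.

'that' is the object of the preposition 'to'. The gap is right after 'to'.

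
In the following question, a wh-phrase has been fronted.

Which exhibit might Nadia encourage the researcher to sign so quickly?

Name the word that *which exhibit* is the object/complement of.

sign

Before movement: Nadia might encourage the researcher to sign which exhibit so quickly.
'which exhibit' is the direct object of 'sign'. It moves to the left edge, and the trace sits right after 'sign':
Which exhibit might Nadia encourage the researcher to sign ___ so quickly?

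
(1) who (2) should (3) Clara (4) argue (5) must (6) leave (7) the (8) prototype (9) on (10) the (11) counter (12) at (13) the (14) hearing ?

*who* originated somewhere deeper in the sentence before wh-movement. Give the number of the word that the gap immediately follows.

Before movement: Clara should argue who must leave the prototype on the counter at the hearing.
'who' functions as the subject of the clause embedded under 'argue'. Wh-movement fronts it, leaving a gap right after 'argue':
Who should Clara argue ___ must leave the prototype on the counter at the hearing?
'argue' is word 4.

4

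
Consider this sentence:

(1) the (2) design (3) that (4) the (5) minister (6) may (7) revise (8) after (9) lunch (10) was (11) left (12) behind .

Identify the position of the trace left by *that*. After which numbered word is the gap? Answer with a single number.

7

The filler 'that' is interpreted as the direct object of 'revise'. Wh-movement fronts it, leaving a gap right after 'revise':
The design that the minister may revise ___ after lunch was left behind.
'revise' is word 7.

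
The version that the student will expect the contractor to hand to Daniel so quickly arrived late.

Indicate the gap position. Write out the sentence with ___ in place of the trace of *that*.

The version that the student will expect the contractor to hand ___ to Daniel so quickly arrived late.

'that' functions as the direct object of 'hand'. The gap is right after 'hand'.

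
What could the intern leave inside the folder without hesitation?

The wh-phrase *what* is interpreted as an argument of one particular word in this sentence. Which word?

leave

Underlying clause: The intern could leave what inside the folder without hesitation.
The filler 'what' is interpreted as the direct object of 'leave'. Wh-movement fronts it, leaving a gap right after 'leave':
What could the intern leave ___ inside the folder without hesitation?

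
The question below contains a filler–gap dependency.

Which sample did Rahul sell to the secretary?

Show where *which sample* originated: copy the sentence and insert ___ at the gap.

Pre-movement form: Rahul did sell which sample to the secretary.
'which sample' is the direct object of 'sell'. The gap is right after 'sell'.

Which sample did Rahul sell ___ to the secretary?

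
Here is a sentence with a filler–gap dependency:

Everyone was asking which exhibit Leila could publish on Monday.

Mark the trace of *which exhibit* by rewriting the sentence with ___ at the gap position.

Everyone was asking which exhibit Leila could publish ___ on Monday.

Before movement: Leila could publish which exhibit on Monday.
'which exhibit' functions as the direct object of 'publish'. The gap is right after 'publish'.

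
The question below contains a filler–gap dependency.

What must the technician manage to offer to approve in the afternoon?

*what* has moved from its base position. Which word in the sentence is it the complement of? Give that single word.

In situ: The technician must manage to offer to approve what in the afternoon.
The filler 'what' is interpreted as the direct object of 'approve'. Wh-movement fronts it, leaving a gap right after 'approve':
What must the technician manage to offer to approve ___ in the afternoon?

approve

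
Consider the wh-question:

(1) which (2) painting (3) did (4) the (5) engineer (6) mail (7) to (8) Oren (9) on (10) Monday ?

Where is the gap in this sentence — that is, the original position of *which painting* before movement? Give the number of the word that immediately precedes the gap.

Pre-movement form: The engineer did mail which painting to Oren on Monday.
'which painting' is the direct object of 'mail'. It moves to the left edge, and the trace sits right after 'mail':
Which painting did the engineer mail ___ to Oren on Monday?
'mail' is word 6.

6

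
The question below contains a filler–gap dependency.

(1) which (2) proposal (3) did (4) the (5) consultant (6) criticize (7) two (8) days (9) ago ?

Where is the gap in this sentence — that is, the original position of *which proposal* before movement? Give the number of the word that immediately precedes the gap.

In situ: The consultant did criticize which proposal two days ago.
The filler 'which proposal' is interpreted as the direct object of 'criticize'. Wh-movement fronts it, leaving a gap right after 'criticize':
Which proposal did the consultant criticize ___ two days ago?
'criticize' is word 6.

6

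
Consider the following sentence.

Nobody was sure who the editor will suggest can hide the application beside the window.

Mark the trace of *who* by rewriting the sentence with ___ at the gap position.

Pre-movement form: The editor will suggest who can hide the application beside the window.
'who' is the subject of the clause embedded under 'suggest'. The gap is right after 'suggest'.

Nobody was sure who the editor will suggest ___ can hide the application beside the window.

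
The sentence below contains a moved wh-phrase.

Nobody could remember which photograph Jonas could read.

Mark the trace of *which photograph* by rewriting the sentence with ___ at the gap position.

Nobody could remember which photograph Jonas could read ___.

Pre-movement form: Jonas could read which photograph.
'which photograph' functions as the direct object of 'read'. The gap is right after 'read'.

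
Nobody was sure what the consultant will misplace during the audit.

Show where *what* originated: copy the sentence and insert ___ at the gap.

Nobody was sure what the consultant will misplace ___ during the audit.

Before movement: The consultant will misplace what during the audit.
'what' functions as the direct object of 'misplace'. The gap is right after 'misplace'.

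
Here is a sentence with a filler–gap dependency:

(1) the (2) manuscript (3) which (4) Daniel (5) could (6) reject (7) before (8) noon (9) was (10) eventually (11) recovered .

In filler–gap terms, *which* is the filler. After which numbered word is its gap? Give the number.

6

The filler 'which' is interpreted as the direct object of 'reject'. It moves to the left edge, and the trace sits right after 'reject':
The manuscript which Daniel could reject ___ before noon was eventually recovered.
'reject' is word 6.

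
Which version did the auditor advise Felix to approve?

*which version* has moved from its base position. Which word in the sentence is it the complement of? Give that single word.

Underlying clause: The auditor did advise Felix to approve which version.
The filler 'which version' is interpreted as the direct object of 'approve'. Fronting leaves a gap immediately after 'approve':
Which version did the auditor advise Felix to approve ___?

approve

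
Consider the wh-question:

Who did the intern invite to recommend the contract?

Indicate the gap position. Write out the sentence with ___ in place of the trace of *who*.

Underlying clause: The intern did invite who to recommend the contract.
'who' is the direct object of 'invite'. The gap is right after 'invite'.

Who did the intern invite ___ to recommend the contract?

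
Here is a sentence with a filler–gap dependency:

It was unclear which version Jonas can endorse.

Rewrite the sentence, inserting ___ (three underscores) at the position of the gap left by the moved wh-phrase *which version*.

In situ: Jonas can endorse which version.
'which version' is the direct object of 'endorse'. The gap is right after 'endorse'.

It was unclear which version Jonas can endorse ___.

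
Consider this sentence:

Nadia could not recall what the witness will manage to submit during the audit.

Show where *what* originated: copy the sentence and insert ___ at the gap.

Underlying clause: The witness will manage to submit what during the audit.
'what' is the direct object of 'submit'. The gap is right after 'submit'.

Nadia could not recall what the witness will manage to submit ___ during the audit.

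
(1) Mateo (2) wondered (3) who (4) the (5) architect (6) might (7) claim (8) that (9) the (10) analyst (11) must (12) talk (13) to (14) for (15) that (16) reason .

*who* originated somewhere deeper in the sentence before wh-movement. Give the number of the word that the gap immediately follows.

13

In situ: The architect might claim that the analyst must talk to who for that reason.
'who' functions as the object of the preposition 'to'. It moves to the left edge, and the trace sits right after 'to':
Mateo wondered who the architect might claim that the analyst must talk to ___ for that reason.
'to' is word 13.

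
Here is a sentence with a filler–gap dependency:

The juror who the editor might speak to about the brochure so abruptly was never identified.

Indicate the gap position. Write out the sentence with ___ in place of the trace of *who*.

'who' functions as the object of the preposition 'to'. The gap is right after 'to'.

The juror who the editor might speak to ___ about the brochure so abruptly was never identified.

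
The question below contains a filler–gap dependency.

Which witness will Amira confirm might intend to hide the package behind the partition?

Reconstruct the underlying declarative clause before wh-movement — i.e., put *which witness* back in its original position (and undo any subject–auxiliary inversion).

The filler 'which witness' is interpreted as the subject of the clause embedded under 'confirm'. Wh-movement fronts it, leaving a gap right after 'confirm':
Which witness will Amira confirm ___ might intend to hide the package behind the partition?

Amira will confirm which witness might intend to hide the package behind the partition.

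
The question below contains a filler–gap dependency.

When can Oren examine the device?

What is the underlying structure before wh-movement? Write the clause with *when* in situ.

'when' functions as the temporal adjunct. Wh-movement fronts it, leaving a gap right after 'device':
When can Oren examine the device ___?

Oren can examine the device when.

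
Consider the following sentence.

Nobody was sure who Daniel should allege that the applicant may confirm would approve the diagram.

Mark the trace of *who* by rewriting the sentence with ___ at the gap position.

Before movement: Daniel should allege that the applicant may confirm who would approve the diagram.
The filler 'who' is interpreted as the subject of the clause embedded under 'confirm'. The gap is right after 'confirm'.

Nobody was sure who Daniel should allege that the applicant may confirm ___ would approve the diagram.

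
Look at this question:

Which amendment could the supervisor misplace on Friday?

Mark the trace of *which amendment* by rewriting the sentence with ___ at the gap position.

Which amendment could the supervisor misplace ___ on Friday?

Pre-movement form: The supervisor could misplace which amendment on Friday.
The filler 'which amendment' is interpreted as the direct object of 'misplace'. The gap is right after 'misplace'.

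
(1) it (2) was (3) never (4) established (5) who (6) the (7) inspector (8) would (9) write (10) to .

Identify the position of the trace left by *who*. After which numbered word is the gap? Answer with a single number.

10

In situ: The inspector would write to who.
The filler 'who' is interpreted as the object of the preposition 'to'. Wh-movement fronts it, leaving a gap right after 'to':
It was never established who the inspector would write to ___.
'to' is word 10.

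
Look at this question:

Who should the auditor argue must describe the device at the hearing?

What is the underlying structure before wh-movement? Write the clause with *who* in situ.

'who' functions as the subject of the clause embedded under 'argue'. Wh-movement fronts it, leaving a gap right after 'argue':
Who should the auditor argue ___ must describe the device at the hearing?

The auditor should argue who must describe the device at the hearing.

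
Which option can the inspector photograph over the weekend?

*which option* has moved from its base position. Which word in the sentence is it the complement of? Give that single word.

Pre-movement form: The inspector can photograph which option over the weekend.
'which option' functions as the direct object of 'photograph'. Wh-movement fronts it, leaving a gap right after 'photograph':
Which option can the inspector photograph ___ over the weekend?

photograph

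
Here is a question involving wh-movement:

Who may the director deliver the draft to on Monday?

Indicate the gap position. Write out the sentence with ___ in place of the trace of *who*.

Pre-movement form: The director may deliver the draft to who on Monday.
'who' is the object of the preposition 'to' (recipient of 'deliver'). The gap is right after 'to'.

Who may the director deliver the draft to ___ on Monday?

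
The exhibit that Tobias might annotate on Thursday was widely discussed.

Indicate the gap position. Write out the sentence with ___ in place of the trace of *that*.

The exhibit that Tobias might annotate ___ on Thursday was widely discussed.

'that' is the direct object of 'annotate'. The gap is right after 'annotate'.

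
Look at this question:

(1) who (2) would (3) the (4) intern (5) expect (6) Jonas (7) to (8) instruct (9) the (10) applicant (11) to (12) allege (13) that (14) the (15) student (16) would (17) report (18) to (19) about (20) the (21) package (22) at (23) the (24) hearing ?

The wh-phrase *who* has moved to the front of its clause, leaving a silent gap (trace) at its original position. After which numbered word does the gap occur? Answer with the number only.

Pre-movement form: The intern would expect Jonas to instruct the applicant to allege that the student would report to who about the package at the hearing.
The filler 'who' is interpreted as the object of the preposition 'to'. Fronting leaves a gap immediately after 'to':
Who would the intern expect Jonas to instruct the applicant to allege that the student would report to ___ about the package at the hearing?
'to' is word 18.

18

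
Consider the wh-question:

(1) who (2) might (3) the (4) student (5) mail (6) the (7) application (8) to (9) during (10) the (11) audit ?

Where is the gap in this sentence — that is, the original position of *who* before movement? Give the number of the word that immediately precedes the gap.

In situ: The student might mail the application to who during the audit.
The filler 'who' is interpreted as the object of the preposition 'to' (recipient of 'mail'). Fronting leaves a gap immediately after 'to':
Who might the student mail the application to ___ during the audit?
'to' is word 8.

8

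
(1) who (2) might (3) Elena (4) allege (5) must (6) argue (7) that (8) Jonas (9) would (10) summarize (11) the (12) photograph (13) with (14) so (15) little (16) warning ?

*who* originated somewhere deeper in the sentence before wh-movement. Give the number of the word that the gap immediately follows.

In situ: Elena might allege who must argue that Jonas would summarize the photograph with so little warning.
'who' functions as the subject of the clause embedded under 'allege'. Wh-movement fronts it, leaving a gap right after 'allege':
Who might Elena allege ___ must argue that Jonas would summarize the photograph with so little warning?
'allege' is word 4.

4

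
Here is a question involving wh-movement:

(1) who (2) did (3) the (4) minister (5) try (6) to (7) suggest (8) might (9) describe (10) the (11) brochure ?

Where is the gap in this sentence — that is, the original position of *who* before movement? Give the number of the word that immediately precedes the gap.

7

Underlying clause: The minister did try to suggest who might describe the brochure.
'who' functions as the subject of the clause embedded under 'suggest'. Wh-movement fronts it, leaving a gap right after 'suggest':
Who did the minister try to suggest ___ might describe the brochure?
'suggest' is word 7.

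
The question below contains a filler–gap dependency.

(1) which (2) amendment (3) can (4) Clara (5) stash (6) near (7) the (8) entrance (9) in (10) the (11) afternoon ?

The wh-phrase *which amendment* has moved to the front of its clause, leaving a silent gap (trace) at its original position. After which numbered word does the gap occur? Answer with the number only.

5

Underlying clause: Clara can stash which amendment near the entrance in the afternoon.
'which amendment' functions as the direct object of 'stash'. Fronting leaves a gap immediately after 'stash':
Which amendment can Clara stash ___ near the entrance in the afternoon?
'stash' is word 5.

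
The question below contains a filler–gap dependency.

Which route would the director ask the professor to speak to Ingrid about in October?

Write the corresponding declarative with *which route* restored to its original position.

'which route' functions as the object of the preposition 'about'. Wh-movement fronts it, leaving a gap right after 'about':
Which route would the director ask the professor to speak to Ingrid about ___ in October?

The director would ask the professor to speak to Ingrid about which route in October.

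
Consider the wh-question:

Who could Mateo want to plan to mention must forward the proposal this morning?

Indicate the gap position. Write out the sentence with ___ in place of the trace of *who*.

Who could Mateo want to plan to mention ___ must forward the proposal this morning?

Before movement: Mateo could want to plan to mention who must forward the proposal this morning.
'who' functions as the subject of the clause embedded under 'mention'. The gap is right after 'mention'.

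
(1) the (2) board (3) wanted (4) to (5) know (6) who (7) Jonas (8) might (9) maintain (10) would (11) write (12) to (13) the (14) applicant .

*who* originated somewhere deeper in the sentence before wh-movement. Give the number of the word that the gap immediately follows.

In situ: Jonas might maintain who would write to the applicant.
'who' is the subject of the clause embedded under 'maintain'. Wh-movement fronts it, leaving a gap right after 'maintain':
The board wanted to know who Jonas might maintain ___ would write to the applicant.
'maintain' is word 9.

9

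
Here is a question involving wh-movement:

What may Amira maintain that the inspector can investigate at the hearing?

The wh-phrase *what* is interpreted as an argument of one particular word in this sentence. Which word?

Before movement: Amira may maintain that the inspector can investigate what at the hearing.
The filler 'what' is interpreted as the direct object of 'investigate'. Wh-movement fronts it, leaving a gap right after 'investigate':
What may Amira maintain that the inspector can investigate ___ at the hearing?

investigate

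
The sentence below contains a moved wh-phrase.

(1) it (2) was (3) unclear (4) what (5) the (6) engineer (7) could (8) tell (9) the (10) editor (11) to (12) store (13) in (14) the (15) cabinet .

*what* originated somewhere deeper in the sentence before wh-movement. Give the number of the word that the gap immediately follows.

Pre-movement form: The engineer could tell the editor to store what in the cabinet.
'what' functions as the direct object of 'store'. Wh-movement fronts it, leaving a gap right after 'store':
It was unclear what the engineer could tell the editor to store ___ in the cabinet.
'store' is word 12.

12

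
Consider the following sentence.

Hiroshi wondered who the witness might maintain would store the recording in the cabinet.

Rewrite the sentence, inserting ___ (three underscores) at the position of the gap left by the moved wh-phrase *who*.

Hiroshi wondered who the witness might maintain ___ would store the recording in the cabinet.

Underlying clause: The witness might maintain who would store the recording in the cabinet.
'who' functions as the subject of the clause embedded under 'maintain'. The gap is right after 'maintain'.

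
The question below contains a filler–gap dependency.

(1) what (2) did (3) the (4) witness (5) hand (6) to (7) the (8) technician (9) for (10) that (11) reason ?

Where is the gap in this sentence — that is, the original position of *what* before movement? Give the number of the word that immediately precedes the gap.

5

Before movement: The witness did hand what to the technician for that reason.
'what' functions as the direct object of 'hand'. It moves to the left edge, and the trace sits right after 'hand':
What did the witness hand ___ to the technician for that reason?
'hand' is word 5.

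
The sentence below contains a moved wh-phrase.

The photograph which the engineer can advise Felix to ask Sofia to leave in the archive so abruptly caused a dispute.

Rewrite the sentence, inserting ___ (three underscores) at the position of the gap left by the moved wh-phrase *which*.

The filler 'which' is interpreted as the direct object of 'leave'. The gap is right after 'leave'.

The photograph which the engineer can advise Felix to ask Sofia to leave ___ in the archive so abruptly caused a dispute.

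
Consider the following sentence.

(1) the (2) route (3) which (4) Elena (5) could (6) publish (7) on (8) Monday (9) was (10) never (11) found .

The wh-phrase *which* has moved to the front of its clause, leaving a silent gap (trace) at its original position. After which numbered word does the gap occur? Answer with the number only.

The filler 'which' is interpreted as the direct object of 'publish'. It moves to the left edge, and the trace sits right after 'publish':
The route which Elena could publish ___ on Monday was never found.
'publish' is word 6.

6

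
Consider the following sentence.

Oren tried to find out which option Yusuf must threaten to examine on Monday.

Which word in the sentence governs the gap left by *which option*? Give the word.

examine

In situ: Yusuf must threaten to examine which option on Monday.
'which option' functions as the direct object of 'examine'. Wh-movement fronts it, leaving a gap right after 'examine':
Oren tried to find out which option Yusuf must threaten to examine ___ on Monday.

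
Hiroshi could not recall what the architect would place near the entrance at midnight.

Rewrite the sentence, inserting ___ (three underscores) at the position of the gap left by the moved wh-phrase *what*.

Hiroshi could not recall what the architect would place ___ near the entrance at midnight.

Pre-movement form: The architect would place what near the entrance at midnight.
'what' functions as the direct object of 'place'. The gap is right after 'place'.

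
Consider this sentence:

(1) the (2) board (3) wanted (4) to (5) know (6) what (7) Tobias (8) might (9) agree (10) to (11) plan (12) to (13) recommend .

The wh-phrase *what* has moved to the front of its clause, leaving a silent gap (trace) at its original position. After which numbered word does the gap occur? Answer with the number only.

13

In situ: Tobias might agree to plan to recommend what.
'what' functions as the direct object of 'recommend'. Fronting leaves a gap immediately after 'recommend':
The board wanted to know what Tobias might agree to plan to recommend ___.
'recommend' is word 13.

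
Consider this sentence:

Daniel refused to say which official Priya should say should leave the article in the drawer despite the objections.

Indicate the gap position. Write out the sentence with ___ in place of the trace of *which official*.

Pre-movement form: Priya should say which official should leave the article in the drawer despite the objections.
'which official' is the subject of the clause embedded under 'say'. The gap is right after 'say'.

Daniel refused to say which official Priya should say ___ should leave the article in the drawer despite the objections.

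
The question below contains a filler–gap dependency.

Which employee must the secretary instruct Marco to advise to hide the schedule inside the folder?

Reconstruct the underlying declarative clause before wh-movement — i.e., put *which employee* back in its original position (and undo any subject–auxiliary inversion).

The secretary must instruct Marco to advise which employee to hide the schedule inside the folder.

'which employee' is the direct object of 'advise'. Wh-movement fronts it, leaving a gap right after 'advise':
Which employee must the secretary instruct Marco to advise ___ to hide the schedule inside the folder?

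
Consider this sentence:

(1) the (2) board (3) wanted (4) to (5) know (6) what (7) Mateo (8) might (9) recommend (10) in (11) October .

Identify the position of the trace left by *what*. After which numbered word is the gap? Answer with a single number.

9

Pre-movement form: Mateo might recommend what in October.
The filler 'what' is interpreted as the direct object of 'recommend'. It moves to the left edge, and the trace sits right after 'recommend':
The board wanted to know what Mateo might recommend ___ in October.
'recommend' is word 9.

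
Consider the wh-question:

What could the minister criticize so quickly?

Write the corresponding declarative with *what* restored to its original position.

'what' is the direct object of 'criticize'. Fronting leaves a gap immediately after 'criticize':
What could the minister criticize ___ so quickly?

The minister could criticize what so quickly.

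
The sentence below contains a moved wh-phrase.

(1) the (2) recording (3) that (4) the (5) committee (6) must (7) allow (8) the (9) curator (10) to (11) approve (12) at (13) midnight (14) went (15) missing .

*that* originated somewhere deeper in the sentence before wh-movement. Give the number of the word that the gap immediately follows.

The filler 'that' is interpreted as the direct object of 'approve'. Fronting leaves a gap immediately after 'approve':
The recording that the committee must allow the curator to approve ___ at midnight went missing.
'approve' is word 11.

11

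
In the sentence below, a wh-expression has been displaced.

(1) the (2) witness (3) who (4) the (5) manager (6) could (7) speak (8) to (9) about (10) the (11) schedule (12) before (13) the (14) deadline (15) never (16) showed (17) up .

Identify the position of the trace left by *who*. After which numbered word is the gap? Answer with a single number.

'who' is the object of the preposition 'to'. Wh-movement fronts it, leaving a gap right after 'to':
The witness who the manager could speak to ___ about the schedule before the deadline never showed up.
'to' is word 8.

8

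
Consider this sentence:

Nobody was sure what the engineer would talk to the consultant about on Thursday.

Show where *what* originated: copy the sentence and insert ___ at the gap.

Before movement: The engineer would talk to the consultant about what on Thursday.
'what' is the object of the preposition 'about'. The gap is right after 'about'.

Nobody was sure what the engineer would talk to the consultant about ___ on Thursday.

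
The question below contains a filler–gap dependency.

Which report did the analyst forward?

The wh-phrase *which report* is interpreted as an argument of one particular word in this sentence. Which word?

forward

In situ: The analyst did forward which report.
'which report' is the direct object of 'forward'. It moves to the left edge, and the trace sits right after 'forward':
Which report did the analyst forward ___?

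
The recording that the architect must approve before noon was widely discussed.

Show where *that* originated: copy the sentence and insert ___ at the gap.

The recording that the architect must approve ___ before noon was widely discussed.

The filler 'that' is interpreted as the direct object of 'approve'. The gap is right after 'approve'.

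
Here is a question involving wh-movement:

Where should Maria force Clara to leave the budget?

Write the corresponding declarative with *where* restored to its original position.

'where' is the locative complement of 'leave'. Fronting leaves a gap immediately after 'budget':
Where should Maria force Clara to leave the budget ___?

Maria should force Clara to leave the budget where.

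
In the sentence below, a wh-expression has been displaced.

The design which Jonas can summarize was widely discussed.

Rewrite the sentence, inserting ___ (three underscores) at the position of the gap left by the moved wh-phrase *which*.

'which' functions as the direct object of 'summarize'. The gap is right after 'summarize'.

The design which Jonas can summarize ___ was widely discussed.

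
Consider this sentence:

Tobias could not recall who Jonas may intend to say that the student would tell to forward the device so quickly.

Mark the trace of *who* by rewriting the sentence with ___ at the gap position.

Pre-movement form: Jonas may intend to say that the student would tell who to forward the device so quickly.
'who' is the direct object of 'tell'. The gap is right after 'tell'.

Tobias could not recall who Jonas may intend to say that the student would tell ___ to forward the device so quickly.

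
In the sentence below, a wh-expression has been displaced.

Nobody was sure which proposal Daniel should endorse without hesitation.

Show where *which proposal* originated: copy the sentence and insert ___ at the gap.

Nobody was sure which proposal Daniel should endorse ___ without hesitation.

In situ: Daniel should endorse which proposal without hesitation.
'which proposal' is the direct object of 'endorse'. The gap is right after 'endorse'.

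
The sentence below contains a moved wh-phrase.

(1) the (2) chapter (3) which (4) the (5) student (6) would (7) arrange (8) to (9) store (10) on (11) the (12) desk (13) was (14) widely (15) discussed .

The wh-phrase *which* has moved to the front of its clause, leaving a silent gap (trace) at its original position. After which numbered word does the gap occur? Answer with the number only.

9

The filler 'which' is interpreted as the direct object of 'store'. Wh-movement fronts it, leaving a gap right after 'store':
The chapter which the student would arrange to store ___ on the desk was widely discussed.
'store' is word 9.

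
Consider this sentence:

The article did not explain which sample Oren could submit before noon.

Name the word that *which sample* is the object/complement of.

submit

Underlying clause: Oren could submit which sample before noon.
The filler 'which sample' is interpreted as the direct object of 'submit'. It moves to the left edge, and the trace sits right after 'submit':
The article did not explain which sample Oren could submit ___ before noon.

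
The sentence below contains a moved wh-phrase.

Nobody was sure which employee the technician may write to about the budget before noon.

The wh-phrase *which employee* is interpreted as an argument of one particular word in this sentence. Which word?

Before movement: The technician may write to which employee about the budget before noon.
The filler 'which employee' is interpreted as the object of the preposition 'to'. Wh-movement fronts it, leaving a gap right after 'to':
Nobody was sure which employee the technician may write to ___ about the budget before noon.

to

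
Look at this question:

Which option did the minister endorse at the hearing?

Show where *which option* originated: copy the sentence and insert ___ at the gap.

Pre-movement form: The minister did endorse which option at the hearing.
'which option' functions as the direct object of 'endorse'. The gap is right after 'endorse'.

Which option did the minister endorse ___ at the hearing?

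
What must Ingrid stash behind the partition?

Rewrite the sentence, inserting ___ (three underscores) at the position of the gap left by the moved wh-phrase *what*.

In situ: Ingrid must stash what behind the partition.
'what' is the direct object of 'stash'. The gap is right after 'stash'.

What must Ingrid stash ___ behind the partition?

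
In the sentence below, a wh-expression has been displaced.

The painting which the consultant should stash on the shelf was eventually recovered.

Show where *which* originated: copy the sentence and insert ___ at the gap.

'which' is the direct object of 'stash'. The gap is right after 'stash'.

The painting which the consultant should stash ___ on the shelf was eventually recovered.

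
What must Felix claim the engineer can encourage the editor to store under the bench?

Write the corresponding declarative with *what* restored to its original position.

Felix must claim the engineer can encourage the editor to store what under the bench.

The filler 'what' is interpreted as the direct object of 'store'. Wh-movement fronts it, leaving a gap right after 'store':
What must Felix claim the engineer can encourage the editor to store ___ under the bench?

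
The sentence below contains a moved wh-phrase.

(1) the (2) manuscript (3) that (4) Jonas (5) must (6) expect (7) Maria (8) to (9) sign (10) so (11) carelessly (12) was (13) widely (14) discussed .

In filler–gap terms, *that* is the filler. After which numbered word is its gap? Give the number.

'that' functions as the direct object of 'sign'. Fronting leaves a gap immediately after 'sign':
The manuscript that Jonas must expect Maria to sign ___ so carelessly was widely discussed.
'sign' is word 9.

9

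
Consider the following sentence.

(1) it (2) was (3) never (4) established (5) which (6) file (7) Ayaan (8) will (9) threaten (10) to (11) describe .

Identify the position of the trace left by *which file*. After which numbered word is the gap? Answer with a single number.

In situ: Ayaan will threaten to describe which file.
'which file' functions as the direct object of 'describe'. Wh-movement fronts it, leaving a gap right after 'describe':
It was never established which file Ayaan will threaten to describe ___.
'describe' is word 11.

11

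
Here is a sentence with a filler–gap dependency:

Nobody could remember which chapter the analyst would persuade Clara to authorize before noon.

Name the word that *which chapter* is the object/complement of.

authorize

Underlying clause: The analyst would persuade Clara to authorize which chapter before noon.
'which chapter' functions as the direct object of 'authorize'. Wh-movement fronts it, leaving a gap right after 'authorize':
Nobody could remember which chapter the analyst would persuade Clara to authorize ___ before noon.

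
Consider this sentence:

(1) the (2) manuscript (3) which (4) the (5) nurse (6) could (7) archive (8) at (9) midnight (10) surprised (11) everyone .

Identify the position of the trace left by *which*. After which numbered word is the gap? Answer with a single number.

The filler 'which' is interpreted as the direct object of 'archive'. It moves to the left edge, and the trace sits right after 'archive':
The manuscript which the nurse could archive ___ at midnight surprised everyone.
'archive' is word 7.

7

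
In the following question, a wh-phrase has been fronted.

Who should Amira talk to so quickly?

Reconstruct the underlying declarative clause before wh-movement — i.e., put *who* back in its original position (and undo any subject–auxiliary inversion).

Amira should talk to who so quickly.

The filler 'who' is interpreted as the object of the preposition 'to'. It moves to the left edge, and the trace sits right after 'to':
Who should Amira talk to ___ so quickly?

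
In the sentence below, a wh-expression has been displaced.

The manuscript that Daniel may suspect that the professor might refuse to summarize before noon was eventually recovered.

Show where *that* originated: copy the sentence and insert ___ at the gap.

'that' is the direct object of 'summarize'. The gap is right after 'summarize'.

The manuscript that Daniel may suspect that the professor might refuse to summarize ___ before noon was eventually recovered.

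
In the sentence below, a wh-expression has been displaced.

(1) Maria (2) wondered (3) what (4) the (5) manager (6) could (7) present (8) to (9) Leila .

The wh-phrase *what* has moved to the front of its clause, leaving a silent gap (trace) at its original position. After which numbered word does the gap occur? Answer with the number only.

In situ: The manager could present what to Leila.
The filler 'what' is interpreted as the direct object of 'present'. Wh-movement fronts it, leaving a gap right after 'present':
Maria wondered what the manager could present ___ to Leila.
'present' is word 7.

7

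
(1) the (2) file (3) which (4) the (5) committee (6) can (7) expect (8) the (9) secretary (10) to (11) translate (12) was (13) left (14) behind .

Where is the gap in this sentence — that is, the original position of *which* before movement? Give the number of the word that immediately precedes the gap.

The filler 'which' is interpreted as the direct object of 'translate'. Fronting leaves a gap immediately after 'translate':
The file which the committee can expect the secretary to translate ___ was left behind.
'translate' is word 11.

11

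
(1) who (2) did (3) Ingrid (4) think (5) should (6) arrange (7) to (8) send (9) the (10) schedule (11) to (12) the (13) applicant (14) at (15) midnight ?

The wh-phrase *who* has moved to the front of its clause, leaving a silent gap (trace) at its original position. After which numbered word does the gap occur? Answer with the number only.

Before movement: Ingrid did think who should arrange to send the schedule to the applicant at midnight.
The filler 'who' is interpreted as the subject of the clause embedded under 'think'. It moves to the left edge, and the trace sits right after 'think':
Who did Ingrid think ___ should arrange to send the schedule to the applicant at midnight?
'think' is word 4.

4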